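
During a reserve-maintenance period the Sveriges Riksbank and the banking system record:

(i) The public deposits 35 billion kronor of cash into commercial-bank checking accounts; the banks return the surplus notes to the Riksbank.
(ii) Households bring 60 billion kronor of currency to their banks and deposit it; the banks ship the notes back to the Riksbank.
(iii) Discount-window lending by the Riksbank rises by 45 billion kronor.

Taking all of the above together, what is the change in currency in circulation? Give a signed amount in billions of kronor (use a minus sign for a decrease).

Riksbank balance sheet:
  Assets:      Loans to banks +45B
  Liabilities: Bank reserves +140B, Currency in circulation −95B
Commercial banking system:
  Assets:      Reserves at CB +140B
  Liabilities: Checkable deposits +95B, Borrowings from CB +45B
So the change in currency in circulation is -95 billion.

-95 billion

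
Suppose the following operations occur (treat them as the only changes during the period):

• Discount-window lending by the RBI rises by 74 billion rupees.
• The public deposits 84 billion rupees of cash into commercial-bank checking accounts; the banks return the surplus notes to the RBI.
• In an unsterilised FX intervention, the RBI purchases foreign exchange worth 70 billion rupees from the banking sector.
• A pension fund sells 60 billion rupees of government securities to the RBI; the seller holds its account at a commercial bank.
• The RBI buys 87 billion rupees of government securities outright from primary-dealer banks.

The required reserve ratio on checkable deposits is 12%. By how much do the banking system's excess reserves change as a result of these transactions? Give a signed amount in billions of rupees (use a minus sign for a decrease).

+357.72 billion

Discount-window loan 74 billion rupees: reserves +74B, deposits 0.
Currency deposit 84 billion rupees: reserves +84B, deposits +84B.
FX purchase 70 billion rupees: reserves +70B, deposits 0.
Asset purchase (from non-banks) 60 billion rupees: reserves +60B, deposits +60B.
OMO purchase (from banks) 87 billion rupees: reserves +87B, deposits 0.
Totals: Δreserves = +375B, Δdeposits = +144B.
Δrequired reserves = 12% × +144B = +17.28B.
Δexcess reserves = Δreserves − Δrequired = +375B − (+17.28B) = +357.72 billion.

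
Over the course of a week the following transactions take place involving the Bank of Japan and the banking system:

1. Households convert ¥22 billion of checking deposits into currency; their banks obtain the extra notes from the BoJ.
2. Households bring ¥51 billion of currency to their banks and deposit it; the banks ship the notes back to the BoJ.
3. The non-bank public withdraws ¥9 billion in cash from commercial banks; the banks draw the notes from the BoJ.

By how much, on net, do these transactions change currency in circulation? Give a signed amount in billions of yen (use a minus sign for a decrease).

-¥20 billion

BoJ balance sheet:
  Assets:      no change
  Liabilities: Bank reserves +¥20B, Currency in circulation −¥20B
So the change in currency in circulation is -¥20 billion.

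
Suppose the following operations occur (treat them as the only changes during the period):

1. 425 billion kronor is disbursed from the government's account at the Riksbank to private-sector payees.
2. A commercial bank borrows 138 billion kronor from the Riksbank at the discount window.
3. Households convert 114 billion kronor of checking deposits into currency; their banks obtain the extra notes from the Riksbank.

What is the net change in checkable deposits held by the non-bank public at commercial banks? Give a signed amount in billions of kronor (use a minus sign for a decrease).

Government spending 425 billion kronor: non-bank counterparties' bank balances rise → +425B.
Discount-window loan 138 billion kronor: the counterparty is a bank, so public deposits are unchanged → 0.
Currency withdrawal 114 billion kronor: non-bank counterparties' bank balances fall → −114B.
Net: 425 + 0 − 114 = +311 billion.

+311 billion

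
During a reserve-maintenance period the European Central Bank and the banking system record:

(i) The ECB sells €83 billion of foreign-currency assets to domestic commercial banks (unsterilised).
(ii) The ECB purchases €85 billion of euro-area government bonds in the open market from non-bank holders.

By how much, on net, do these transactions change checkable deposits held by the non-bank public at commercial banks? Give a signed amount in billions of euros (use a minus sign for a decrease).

+€85 billion

ECB balance sheet:
  Assets:      Securities +€85B, Foreign assets −€83B
  Liabilities: Bank reserves +€2B
Commercial banking system:
  Assets:      Reserves at CB +€2B, Foreign assets +€83B
  Liabilities: Checkable deposits +€85B
So the change in checkable deposits held by the non-bank public at commercial banks is +€85 billion.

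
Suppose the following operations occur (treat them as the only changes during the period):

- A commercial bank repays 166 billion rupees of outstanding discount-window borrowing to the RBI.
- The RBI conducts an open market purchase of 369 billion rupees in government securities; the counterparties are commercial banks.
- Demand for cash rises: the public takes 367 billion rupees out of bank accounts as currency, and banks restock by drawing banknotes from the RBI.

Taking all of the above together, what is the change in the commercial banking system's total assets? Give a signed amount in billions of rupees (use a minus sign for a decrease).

-533 billion

Discount-window repayment 166 billion rupees: bank balance sheets shrink → −166B.
OMO purchase (from banks) 369 billion rupees: just an asset swap on bank balance sheets → 0.
Currency withdrawal 367 billion rupees: bank balance sheets shrink → −367B.
Net: −166 + 0 − 367 = -533 billion.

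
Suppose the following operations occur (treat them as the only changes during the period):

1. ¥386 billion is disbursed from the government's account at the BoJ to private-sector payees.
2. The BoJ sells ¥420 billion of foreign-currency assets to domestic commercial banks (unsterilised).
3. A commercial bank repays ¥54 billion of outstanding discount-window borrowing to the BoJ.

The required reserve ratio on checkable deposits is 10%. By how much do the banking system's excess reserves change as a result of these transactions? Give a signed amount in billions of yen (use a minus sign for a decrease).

Government spending ¥386 billion: reserves +¥386B, deposits +¥386B.
FX sale ¥420 billion: reserves −¥420B, deposits 0.
Discount-window repayment ¥54 billion: reserves −¥54B, deposits 0.
Totals: Δreserves = −¥88B, Δdeposits = +¥386B.
Δrequired reserves = 10% × +¥386B = +¥38.6B.
Δexcess reserves = Δreserves − Δrequired = −¥88B − (+¥38.6B) = -¥126.6 billion.

-¥126.6 billion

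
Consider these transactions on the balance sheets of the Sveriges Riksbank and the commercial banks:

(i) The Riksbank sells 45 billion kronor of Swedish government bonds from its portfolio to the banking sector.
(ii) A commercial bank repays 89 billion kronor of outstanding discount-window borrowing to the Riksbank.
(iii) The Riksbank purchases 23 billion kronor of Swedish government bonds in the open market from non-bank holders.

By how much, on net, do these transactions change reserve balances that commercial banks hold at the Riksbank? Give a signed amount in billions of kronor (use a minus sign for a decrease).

Riksbank balance sheet:
  Assets:      Securities −22B, Loans to banks −89B
  Liabilities: Bank reserves −111B
So the change in reserve balances that commercial banks hold at the Riksbank is -111 billion.

-111 billion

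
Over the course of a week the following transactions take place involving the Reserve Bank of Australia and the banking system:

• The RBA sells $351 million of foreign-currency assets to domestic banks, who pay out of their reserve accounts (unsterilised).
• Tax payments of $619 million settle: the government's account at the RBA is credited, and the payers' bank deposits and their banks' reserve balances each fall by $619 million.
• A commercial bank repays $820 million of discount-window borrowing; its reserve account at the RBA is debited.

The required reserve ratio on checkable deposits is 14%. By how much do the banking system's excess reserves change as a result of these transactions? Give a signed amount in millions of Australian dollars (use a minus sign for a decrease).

FX sale $351 million: reserves −$351M, deposits 0.
Government account inflow $619 million: reserves −$619M, deposits −$619M.
Discount-window repayment $820 million: reserves −$820M, deposits 0.
Totals: Δreserves = −$1790M, Δdeposits = −$619M.
Δrequired reserves = 14% × −$619M = −$86.66M.
Δexcess reserves = Δreserves − Δrequired = −$1790M − (−$86.66M) = -$1703.34 million.

-$1703.34 million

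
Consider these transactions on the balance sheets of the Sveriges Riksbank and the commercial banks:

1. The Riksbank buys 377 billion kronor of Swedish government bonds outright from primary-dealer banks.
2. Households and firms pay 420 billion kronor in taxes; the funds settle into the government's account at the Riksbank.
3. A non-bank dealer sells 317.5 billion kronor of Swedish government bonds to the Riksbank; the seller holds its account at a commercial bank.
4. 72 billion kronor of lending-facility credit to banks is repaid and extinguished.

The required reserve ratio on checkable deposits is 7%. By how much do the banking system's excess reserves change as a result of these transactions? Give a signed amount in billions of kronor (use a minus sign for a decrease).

+209.675 billion

OMO purchase (from banks) 377 billion kronor: reserves +377B, deposits 0.
Government account inflow 420 billion kronor: reserves −420B, deposits −420B.
Asset purchase (from non-banks) 317.5 billion kronor: reserves +317.5B, deposits +317.5B.
Discount-window repayment 72 billion kronor: reserves −72B, deposits 0.
Totals: Δreserves = +202.5B, Δdeposits = −102.5B.
Δrequired reserves = 7% × −102.5B = −7.175B.
Δexcess reserves = Δreserves − Δrequired = +202.5B − (−7.175B) = +209.675 billion.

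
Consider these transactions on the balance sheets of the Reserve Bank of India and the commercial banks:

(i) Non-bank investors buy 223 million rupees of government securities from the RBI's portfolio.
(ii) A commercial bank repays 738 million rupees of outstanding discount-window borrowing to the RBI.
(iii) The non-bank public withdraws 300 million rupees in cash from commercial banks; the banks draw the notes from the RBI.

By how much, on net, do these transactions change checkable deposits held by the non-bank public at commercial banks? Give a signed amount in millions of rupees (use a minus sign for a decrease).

-523 million

Asset sale (to non-banks) 223 million rupees: non-bank counterparties' bank balances fall → −223M.
Discount-window repayment 738 million rupees: the counterparty is a bank, so public deposits are unchanged → 0.
Currency withdrawal 300 million rupees: non-bank counterparties' bank balances fall → −300M.
Net: −223 + 0 − 300 = -523 million.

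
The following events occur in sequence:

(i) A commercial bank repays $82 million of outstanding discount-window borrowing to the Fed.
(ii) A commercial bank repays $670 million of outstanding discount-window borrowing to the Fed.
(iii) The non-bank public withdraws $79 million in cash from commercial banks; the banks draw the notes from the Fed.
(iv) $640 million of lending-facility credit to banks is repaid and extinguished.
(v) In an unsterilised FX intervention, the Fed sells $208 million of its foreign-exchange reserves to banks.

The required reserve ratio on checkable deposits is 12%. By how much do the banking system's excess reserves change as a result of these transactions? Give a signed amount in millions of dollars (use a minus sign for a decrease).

Discount-window repayment $82 million: reserves −$82M, deposits 0.
Discount-window repayment $670 million: reserves −$670M, deposits 0.
Currency withdrawal $79 million: reserves −$79M, deposits −$79M.
Discount-window repayment $640 million: reserves −$640M, deposits 0.
FX sale $208 million: reserves −$208M, deposits 0.
Totals: Δreserves = −$1679M, Δdeposits = −$79M.
Δrequired reserves = 12% × −$79M = −$9.48M.
Δexcess reserves = Δreserves − Δrequired = −$1679M − (−$9.48M) = -$1669.52 million.

-$1669.52 million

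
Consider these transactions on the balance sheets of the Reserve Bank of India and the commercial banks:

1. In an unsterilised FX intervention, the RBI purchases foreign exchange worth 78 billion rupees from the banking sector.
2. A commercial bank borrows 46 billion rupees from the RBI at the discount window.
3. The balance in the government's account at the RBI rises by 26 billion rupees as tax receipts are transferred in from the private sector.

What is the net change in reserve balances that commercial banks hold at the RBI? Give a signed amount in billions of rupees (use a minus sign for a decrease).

+98 billion

FX purchase 78 billion rupees: the RBI pays by crediting reserve accounts → +78B.
Discount-window loan 46 billion rupees: the loan is credited to the bank's reserve account → +46B.
Government account inflow 26 billion rupees: funds move from bank reserves into the government account → −26B.
Net: 78 + 46 − 26 = +98 billion.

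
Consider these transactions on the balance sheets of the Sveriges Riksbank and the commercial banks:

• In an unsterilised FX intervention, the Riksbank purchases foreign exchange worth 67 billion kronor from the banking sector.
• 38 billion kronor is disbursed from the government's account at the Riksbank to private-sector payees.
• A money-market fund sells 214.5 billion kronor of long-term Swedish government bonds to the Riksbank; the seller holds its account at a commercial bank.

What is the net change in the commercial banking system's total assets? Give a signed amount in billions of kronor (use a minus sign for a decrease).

+252.5 billion

Riksbank balance sheet:
  Assets:      Securities +214.5B, Foreign assets +67B
  Liabilities: Bank reserves +319.5B, Government deposits −38B
Commercial banking system:
  Assets:      Reserves at CB +319.5B, Foreign assets −67B
  Liabilities: Checkable deposits +252.5B
Change in total bank assets = +252.5 billion.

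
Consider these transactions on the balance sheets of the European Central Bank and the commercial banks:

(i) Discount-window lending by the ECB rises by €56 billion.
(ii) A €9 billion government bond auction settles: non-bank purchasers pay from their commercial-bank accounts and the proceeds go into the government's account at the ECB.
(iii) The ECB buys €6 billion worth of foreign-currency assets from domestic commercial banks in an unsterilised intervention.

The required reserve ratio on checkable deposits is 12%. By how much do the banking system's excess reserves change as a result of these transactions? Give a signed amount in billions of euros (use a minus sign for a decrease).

Discount-window loan €56 billion: reserves +€56B, deposits 0.
Government account inflow €9 billion: reserves −€9B, deposits −€9B.
FX purchase €6 billion: reserves +€6B, deposits 0.
Totals: Δreserves = +€53B, Δdeposits = −€9B.
Δrequired reserves = 12% × −€9B = −€1.08B.
Δexcess reserves = Δreserves − Δrequired = +€53B − (−€1.08B) = +€54.08 billion.

+€54.08 billion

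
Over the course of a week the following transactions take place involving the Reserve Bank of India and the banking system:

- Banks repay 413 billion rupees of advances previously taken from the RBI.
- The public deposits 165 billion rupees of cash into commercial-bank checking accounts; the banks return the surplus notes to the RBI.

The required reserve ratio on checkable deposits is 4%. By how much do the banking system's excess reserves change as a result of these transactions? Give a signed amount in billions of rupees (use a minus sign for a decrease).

Discount-window repayment 413 billion rupees: reserves −413B, deposits 0.
Currency deposit 165 billion rupees: reserves +165B, deposits +165B.
Totals: Δreserves = −248B, Δdeposits = +165B.
Δrequired reserves = 4% × +165B = +6.6B.
Δexcess reserves = Δreserves − Δrequired = −248B − (+6.6B) = -254.6 billion.

-254.6 billion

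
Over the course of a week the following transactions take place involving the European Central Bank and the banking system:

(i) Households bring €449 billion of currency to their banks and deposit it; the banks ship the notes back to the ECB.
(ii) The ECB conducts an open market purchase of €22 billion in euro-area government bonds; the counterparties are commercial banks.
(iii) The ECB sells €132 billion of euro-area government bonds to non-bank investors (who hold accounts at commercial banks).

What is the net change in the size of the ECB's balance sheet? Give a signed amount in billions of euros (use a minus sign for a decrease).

Currency deposit €449 billion: only the composition of liabilities changes → 0.
OMO purchase (from banks) €22 billion: an ECB asset is acquired → +€22B.
Asset sale (to non-banks) €132 billion: an ECB asset is shed → −€132B.
Net: 0 + 22 − 132 = -€110 billion.

-€110 billion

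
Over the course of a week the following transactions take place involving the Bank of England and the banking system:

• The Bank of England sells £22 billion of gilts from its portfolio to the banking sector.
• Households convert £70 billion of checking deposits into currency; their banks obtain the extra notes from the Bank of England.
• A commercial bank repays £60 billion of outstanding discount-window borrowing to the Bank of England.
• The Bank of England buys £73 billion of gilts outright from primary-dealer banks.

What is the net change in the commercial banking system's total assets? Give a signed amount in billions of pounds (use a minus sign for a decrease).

OMO sale (to banks) £22 billion: just an asset swap on bank balance sheets → 0.
Currency withdrawal £70 billion: bank balance sheets shrink → −£70B.
Discount-window repayment £60 billion: bank balance sheets shrink → −£60B.
OMO purchase (from banks) £73 billion: just an asset swap on bank balance sheets → 0.
Net: 0 − 70 − 60 + 0 = -£130 billion.

-£130 billion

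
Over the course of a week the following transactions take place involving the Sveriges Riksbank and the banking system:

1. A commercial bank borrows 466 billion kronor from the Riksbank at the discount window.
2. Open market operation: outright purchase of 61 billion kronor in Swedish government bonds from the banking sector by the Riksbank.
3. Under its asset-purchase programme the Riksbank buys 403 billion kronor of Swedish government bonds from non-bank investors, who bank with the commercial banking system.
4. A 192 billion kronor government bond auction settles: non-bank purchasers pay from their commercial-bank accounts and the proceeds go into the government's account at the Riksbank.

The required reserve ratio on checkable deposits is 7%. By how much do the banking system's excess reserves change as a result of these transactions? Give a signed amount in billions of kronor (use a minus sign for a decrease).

Discount-window loan 466 billion kronor: reserves +466B, deposits 0.
OMO purchase (from banks) 61 billion kronor: reserves +61B, deposits 0.
Asset purchase (from non-banks) 403 billion kronor: reserves +403B, deposits +403B.
Government account inflow 192 billion kronor: reserves −192B, deposits −192B.
Totals: Δreserves = +738B, Δdeposits = +211B.
Δrequired reserves = 7% × +211B = +14.77B.
Δexcess reserves = Δreserves − Δrequired = +738B − (+14.77B) = +723.23 billion.

+723.23 billion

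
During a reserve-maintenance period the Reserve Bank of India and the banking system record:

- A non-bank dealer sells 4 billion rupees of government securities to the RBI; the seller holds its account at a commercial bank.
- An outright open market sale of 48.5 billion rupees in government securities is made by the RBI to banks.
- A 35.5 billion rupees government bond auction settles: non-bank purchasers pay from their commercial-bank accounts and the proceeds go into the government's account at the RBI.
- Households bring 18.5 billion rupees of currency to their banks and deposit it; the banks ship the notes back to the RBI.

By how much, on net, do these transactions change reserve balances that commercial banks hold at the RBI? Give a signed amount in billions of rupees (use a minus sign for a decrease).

Asset purchase (from non-banks) 4 billion rupees: the RBI pays by crediting reserve accounts → +4B.
OMO sale (to banks) 48.5 billion rupees: the buying banks pay out of their reserve balances → −48.5B.
Government account inflow 35.5 billion rupees: funds move from bank reserves into the government account → −35.5B.
Currency deposit 18.5 billion rupees: returned notes are swapped for reserve credit → +18.5B.
Net: 4 − 48.5 − 35.5 + 18.5 = -61.5 billion.

-61.5 billion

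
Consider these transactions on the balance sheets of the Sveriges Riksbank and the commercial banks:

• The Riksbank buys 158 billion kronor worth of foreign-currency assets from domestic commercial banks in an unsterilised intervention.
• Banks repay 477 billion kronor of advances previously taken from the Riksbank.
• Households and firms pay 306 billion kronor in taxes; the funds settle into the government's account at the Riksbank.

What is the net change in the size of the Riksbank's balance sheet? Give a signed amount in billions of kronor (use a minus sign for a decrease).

-319 billion

FX purchase 158 billion kronor: a Riksbank asset is acquired → +158B.
Discount-window repayment 477 billion kronor: a Riksbank asset is shed → −477B.
Government account inflow 306 billion kronor: only the composition of liabilities changes → 0.
Net: 158 − 477 + 0 = -319 billion.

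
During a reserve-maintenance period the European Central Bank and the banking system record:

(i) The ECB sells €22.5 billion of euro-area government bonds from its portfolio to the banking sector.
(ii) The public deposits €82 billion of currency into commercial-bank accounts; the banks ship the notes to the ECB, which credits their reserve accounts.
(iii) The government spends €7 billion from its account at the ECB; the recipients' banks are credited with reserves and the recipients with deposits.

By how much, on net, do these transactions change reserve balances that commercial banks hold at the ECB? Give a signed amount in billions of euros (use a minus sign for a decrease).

+€66.5 billion

OMO sale (to banks) €22.5 billion: the buying banks pay out of their reserve balances → −€22.5B.
Currency deposit €82 billion: returned notes are swapped for reserve credit → +€82B.
Government spending €7 billion: government payments flow into bank reserve accounts → +€7B.
Net: −22.5 + 82 + 7 = +€66.5 billion.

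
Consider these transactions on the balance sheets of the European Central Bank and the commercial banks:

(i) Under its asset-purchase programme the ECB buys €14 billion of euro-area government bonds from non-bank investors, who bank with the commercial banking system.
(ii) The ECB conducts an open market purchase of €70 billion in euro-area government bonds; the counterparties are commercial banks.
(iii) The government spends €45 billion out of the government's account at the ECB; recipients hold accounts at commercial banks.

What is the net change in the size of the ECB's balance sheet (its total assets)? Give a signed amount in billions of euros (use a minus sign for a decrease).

+€84 billion

Asset purchase (from non-banks) €14 billion: an ECB asset is acquired → +€14B.
OMO purchase (from banks) €70 billion: an ECB asset is acquired → +€70B.
Government spending €45 billion: only the composition of liabilities changes → 0.
Net: 14 + 70 + 0 = +€84 billion.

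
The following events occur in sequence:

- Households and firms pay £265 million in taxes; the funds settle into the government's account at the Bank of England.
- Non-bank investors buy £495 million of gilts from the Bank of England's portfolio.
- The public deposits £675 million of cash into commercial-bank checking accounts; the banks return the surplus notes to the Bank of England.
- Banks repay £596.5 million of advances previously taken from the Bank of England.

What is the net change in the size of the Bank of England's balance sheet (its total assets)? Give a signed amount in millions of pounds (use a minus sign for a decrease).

Bank of England balance sheet:
  Assets:      Securities −£495M, Loans to banks −£596.5M
  Liabilities: Bank reserves −£681.5M, Currency in circulation −£675M, Government deposits +£265M
Commercial banking system:
  Assets:      Reserves at CB −£681.5M
  Liabilities: Checkable deposits −£85M, Borrowings from CB −£596.5M
Change in total Bank of England assets = -£1091.5 million.

-£1091.5 million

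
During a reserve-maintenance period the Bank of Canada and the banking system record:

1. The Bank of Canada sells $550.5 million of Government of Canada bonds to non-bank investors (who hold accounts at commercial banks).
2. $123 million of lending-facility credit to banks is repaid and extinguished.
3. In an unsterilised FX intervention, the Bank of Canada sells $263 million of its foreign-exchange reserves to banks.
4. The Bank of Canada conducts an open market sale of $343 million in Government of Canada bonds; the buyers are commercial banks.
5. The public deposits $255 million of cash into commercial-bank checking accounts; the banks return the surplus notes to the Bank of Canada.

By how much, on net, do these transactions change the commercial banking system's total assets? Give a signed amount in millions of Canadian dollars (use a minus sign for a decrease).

-$418.5 million

Bank of Canada balance sheet:
  Assets:      Securities −$893.5M, Loans to banks −$123M, Foreign assets −$263M
  Liabilities: Bank reserves −$1024.5M, Currency in circulation −$255M
Commercial banking system:
  Assets:      Reserves at CB −$1024.5M, Securities +$343M, Foreign assets +$263M
  Liabilities: Checkable deposits −$295.5M, Borrowings from CB −$123M
Change in total bank assets = -$418.5 million.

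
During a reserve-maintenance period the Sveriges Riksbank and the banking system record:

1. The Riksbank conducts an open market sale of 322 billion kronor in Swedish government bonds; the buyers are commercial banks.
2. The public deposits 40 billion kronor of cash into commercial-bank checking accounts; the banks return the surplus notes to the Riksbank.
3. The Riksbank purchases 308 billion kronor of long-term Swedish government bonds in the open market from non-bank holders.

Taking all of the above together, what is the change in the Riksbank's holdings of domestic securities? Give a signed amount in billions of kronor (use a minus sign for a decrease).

Riksbank balance sheet:
  Assets:      Securities −14B
  Liabilities: Bank reserves +26B, Currency in circulation −40B
So the change in the Riksbank's holdings of domestic securities is -14 billion.

-14 billion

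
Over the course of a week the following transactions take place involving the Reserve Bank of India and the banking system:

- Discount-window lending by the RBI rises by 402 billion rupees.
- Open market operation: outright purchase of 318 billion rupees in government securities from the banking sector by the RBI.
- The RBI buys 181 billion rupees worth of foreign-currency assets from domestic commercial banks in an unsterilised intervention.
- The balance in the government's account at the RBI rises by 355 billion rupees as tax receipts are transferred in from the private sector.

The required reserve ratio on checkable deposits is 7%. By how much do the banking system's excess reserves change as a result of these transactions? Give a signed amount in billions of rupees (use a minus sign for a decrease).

Discount-window loan 402 billion rupees: reserves +402B, deposits 0.
OMO purchase (from banks) 318 billion rupees: reserves +318B, deposits 0.
FX purchase 181 billion rupees: reserves +181B, deposits 0.
Government account inflow 355 billion rupees: reserves −355B, deposits −355B.
Totals: Δreserves = +546B, Δdeposits = −355B.
Δrequired reserves = 7% × −355B = −24.85B.
Δexcess reserves = Δreserves − Δrequired = +546B − (−24.85B) = +570.85 billion.

+570.85 billion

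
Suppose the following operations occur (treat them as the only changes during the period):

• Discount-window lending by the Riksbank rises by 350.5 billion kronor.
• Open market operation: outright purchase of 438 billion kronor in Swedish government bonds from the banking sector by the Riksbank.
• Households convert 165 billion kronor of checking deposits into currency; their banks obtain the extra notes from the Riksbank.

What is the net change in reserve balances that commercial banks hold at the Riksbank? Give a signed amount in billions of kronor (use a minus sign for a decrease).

Discount-window loan 350.5 billion kronor: the loan is credited to the bank's reserve account → +350.5B.
OMO purchase (from banks) 438 billion kronor: the Riksbank pays by crediting reserve accounts → +438B.
Currency withdrawal 165 billion kronor: banks swap reserves for currency → −165B.
Net: 350.5 + 438 − 165 = +623.5 billion.

+623.5 billion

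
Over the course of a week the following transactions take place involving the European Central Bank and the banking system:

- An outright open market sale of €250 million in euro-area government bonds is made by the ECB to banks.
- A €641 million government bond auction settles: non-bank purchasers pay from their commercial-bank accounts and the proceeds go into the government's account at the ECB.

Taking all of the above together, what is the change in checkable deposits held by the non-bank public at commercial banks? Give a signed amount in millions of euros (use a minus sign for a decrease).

-€641 million

OMO sale (to banks) €250 million: the counterparty is a bank, so public deposits are unchanged → 0.
Government account inflow €641 million: non-bank counterparties' bank balances fall → −€641M.
Net: 0 − 641 = -€641 million.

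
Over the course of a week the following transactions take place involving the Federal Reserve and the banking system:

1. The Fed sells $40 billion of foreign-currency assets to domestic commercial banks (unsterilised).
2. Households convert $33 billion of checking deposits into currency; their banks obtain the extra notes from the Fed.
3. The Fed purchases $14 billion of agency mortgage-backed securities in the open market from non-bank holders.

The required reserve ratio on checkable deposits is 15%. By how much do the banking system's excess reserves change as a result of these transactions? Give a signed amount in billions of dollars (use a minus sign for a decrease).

-$56.15 billion

FX sale $40 billion: reserves −$40B, deposits 0.
Currency withdrawal $33 billion: reserves −$33B, deposits −$33B.
Asset purchase (from non-banks) $14 billion: reserves +$14B, deposits +$14B.
Totals: Δreserves = −$59B, Δdeposits = −$19B.
Δrequired reserves = 15% × −$19B = −$2.85B.
Δexcess reserves = Δreserves − Δrequired = −$59B − (−$2.85B) = -$56.15 billion.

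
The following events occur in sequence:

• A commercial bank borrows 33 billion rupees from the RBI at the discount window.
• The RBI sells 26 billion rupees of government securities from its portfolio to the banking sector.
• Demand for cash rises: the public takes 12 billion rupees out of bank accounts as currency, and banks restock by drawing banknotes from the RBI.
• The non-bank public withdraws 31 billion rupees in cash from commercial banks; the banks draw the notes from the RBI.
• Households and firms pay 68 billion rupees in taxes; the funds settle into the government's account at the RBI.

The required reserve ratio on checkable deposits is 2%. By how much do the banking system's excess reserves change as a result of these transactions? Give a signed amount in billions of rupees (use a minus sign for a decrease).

Discount-window loan 33 billion rupees: reserves +33B, deposits 0.
OMO sale (to banks) 26 billion rupees: reserves −26B, deposits 0.
Currency withdrawal 12 billion rupees: reserves −12B, deposits −12B.
Currency withdrawal 31 billion rupees: reserves −31B, deposits −31B.
Government account inflow 68 billion rupees: reserves −68B, deposits −68B.
Totals: Δreserves = −104B, Δdeposits = −111B.
Δrequired reserves = 2% × −111B = −2.22B.
Δexcess reserves = Δreserves − Δrequired = −104B − (−2.22B) = -101.78 billion.

-101.78 billion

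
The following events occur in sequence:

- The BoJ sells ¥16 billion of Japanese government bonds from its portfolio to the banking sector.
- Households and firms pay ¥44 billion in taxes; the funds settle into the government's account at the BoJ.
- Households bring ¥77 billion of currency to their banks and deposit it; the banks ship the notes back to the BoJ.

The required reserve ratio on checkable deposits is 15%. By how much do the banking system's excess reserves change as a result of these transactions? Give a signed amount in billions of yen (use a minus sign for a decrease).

+¥12.05 billion

OMO sale (to banks) ¥16 billion: reserves −¥16B, deposits 0.
Government account inflow ¥44 billion: reserves −¥44B, deposits −¥44B.
Currency deposit ¥77 billion: reserves +¥77B, deposits +¥77B.
Totals: Δreserves = +¥17B, Δdeposits = +¥33B.
Δrequired reserves = 15% × +¥33B = +¥4.95B.
Δexcess reserves = Δreserves − Δrequired = +¥17B − (+¥4.95B) = +¥12.05 billion.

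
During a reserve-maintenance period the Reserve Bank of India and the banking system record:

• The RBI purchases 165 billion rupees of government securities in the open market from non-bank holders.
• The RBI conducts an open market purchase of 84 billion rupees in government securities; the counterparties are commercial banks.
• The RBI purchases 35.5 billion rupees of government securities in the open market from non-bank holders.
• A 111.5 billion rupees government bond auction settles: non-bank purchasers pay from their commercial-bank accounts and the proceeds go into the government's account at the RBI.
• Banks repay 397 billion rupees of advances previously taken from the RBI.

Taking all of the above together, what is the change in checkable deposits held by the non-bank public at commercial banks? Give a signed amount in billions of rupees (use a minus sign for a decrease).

+89 billion

Asset purchase (from non-banks) 165 billion rupees: non-bank counterparties' bank balances rise → +165B.
OMO purchase (from banks) 84 billion rupees: the counterparty is a bank, so public deposits are unchanged → 0.
Asset purchase (from non-banks) 35.5 billion rupees: non-bank counterparties' bank balances rise → +35.5B.
Government account inflow 111.5 billion rupees: non-bank counterparties' bank balances fall → −111.5B.
Discount-window repayment 397 billion rupees: the counterparty is a bank, so public deposits are unchanged → 0.
Net: 165 + 0 + 35.5 − 111.5 + 0 = +89 billion.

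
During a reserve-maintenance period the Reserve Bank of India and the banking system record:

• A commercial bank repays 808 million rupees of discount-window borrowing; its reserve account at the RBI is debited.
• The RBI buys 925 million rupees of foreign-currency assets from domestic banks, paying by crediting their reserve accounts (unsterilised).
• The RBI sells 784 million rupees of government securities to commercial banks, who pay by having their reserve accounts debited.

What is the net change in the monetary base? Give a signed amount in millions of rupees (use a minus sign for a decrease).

RBI balance sheet:
  Assets:      Securities −784M, Loans to banks −808M, Foreign assets +925M
  Liabilities: Bank reserves −667M
Commercial banking system:
  Assets:      Reserves at CB −667M, Securities +784M, Foreign assets −925M
  Liabilities: Borrowings from CB −808M
Monetary base = currency + reserves: 0 + (−667M) = -667 million.

-667 million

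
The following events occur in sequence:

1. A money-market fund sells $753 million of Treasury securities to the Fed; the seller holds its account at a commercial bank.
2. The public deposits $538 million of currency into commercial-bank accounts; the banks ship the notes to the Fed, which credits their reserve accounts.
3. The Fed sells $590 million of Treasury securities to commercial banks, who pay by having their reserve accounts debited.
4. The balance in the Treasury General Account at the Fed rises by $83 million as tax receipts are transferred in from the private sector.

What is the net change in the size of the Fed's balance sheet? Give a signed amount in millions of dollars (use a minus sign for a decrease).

+$163 million

Asset purchase (from non-banks) $753 million: a Fed asset is acquired → +$753M.
Currency deposit $538 million: only the composition of liabilities changes → 0.
OMO sale (to banks) $590 million: a Fed asset is shed → −$590M.
Government account inflow $83 million: only the composition of liabilities changes → 0.
Net: 753 + 0 − 590 + 0 = +$163 million.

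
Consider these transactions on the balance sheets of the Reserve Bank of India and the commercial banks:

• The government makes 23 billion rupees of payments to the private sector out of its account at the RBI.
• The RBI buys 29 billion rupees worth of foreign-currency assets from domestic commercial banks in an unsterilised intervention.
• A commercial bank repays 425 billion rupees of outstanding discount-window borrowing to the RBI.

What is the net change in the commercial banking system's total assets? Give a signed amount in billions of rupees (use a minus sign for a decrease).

Government spending 23 billion rupees: bank balance sheets expand → +23B.
FX purchase 29 billion rupees: just an asset swap on bank balance sheets → 0.
Discount-window repayment 425 billion rupees: bank balance sheets shrink → −425B.
Net: 23 + 0 − 425 = -402 billion.

-402 billion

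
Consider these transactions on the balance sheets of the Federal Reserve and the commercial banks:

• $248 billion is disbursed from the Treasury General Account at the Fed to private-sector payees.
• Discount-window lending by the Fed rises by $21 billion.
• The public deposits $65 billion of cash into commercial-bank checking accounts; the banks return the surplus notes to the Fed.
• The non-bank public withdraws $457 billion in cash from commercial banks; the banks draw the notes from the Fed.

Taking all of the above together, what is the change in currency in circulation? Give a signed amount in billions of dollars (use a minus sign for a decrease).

Government spending $248 billion: no currency enters or leaves circulation → 0.
Discount-window loan $21 billion: no currency enters or leaves circulation → 0.
Currency deposit $65 billion: notes return to the central bank → −$65B.
Currency withdrawal $457 billion: notes leave the central bank → +$457B.
Net: 0 + 0 − 65 + 457 = +$392 billion.

+$392 billion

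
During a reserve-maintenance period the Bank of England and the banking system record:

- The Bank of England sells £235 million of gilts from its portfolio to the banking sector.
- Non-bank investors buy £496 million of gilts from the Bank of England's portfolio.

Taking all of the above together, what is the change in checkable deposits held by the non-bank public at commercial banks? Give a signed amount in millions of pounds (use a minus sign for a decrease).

OMO sale (to banks) £235 million: the counterparty is a bank, so public deposits are unchanged → 0.
Asset sale (to non-banks) £496 million: non-bank counterparties' bank balances fall → −£496M.
Net: 0 − 496 = -£496 million.

-£496 million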